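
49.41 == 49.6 False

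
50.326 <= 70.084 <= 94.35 True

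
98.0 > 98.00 False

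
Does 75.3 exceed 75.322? No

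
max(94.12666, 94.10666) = 94.12666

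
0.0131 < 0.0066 False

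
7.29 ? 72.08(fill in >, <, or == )<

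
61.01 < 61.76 True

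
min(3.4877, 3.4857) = 3.4857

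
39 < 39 False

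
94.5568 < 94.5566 False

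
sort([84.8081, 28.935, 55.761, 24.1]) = [24.1, 28.935, 55.761, 84.8081]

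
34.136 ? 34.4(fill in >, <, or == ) <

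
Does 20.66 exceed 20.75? No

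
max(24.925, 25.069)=25.069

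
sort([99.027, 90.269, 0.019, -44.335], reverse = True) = [99.027, 90.269, 0.019, -44.335]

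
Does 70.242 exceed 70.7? No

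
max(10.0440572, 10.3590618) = 10.3590618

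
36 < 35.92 False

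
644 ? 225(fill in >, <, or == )>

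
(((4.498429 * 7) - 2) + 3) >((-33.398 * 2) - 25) True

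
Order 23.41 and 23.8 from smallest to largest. 23.41, 23.8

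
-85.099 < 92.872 True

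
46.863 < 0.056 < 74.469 False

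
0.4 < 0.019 False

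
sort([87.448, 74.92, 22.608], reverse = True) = [87.448, 74.92, 22.608]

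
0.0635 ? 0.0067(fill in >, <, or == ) >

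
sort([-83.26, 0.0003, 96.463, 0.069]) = [-83.26, 0.0003, 0.069, 96.463]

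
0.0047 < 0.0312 True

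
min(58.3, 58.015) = 58.015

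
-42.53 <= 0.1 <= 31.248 True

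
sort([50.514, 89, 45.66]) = [45.66, 50.514, 89]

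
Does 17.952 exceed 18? No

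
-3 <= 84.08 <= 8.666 False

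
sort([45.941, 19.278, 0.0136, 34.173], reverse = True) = [45.941, 34.173, 19.278, 0.0136]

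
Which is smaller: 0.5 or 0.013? 0.013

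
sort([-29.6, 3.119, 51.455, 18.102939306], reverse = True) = [51.455, 18.102939306, 3.119, -29.6]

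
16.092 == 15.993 False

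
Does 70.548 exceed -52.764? Yes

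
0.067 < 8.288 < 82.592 True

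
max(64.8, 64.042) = 64.8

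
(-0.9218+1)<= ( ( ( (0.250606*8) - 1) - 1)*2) False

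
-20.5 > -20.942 True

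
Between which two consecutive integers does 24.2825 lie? 24 and 25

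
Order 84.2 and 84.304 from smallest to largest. 84.2, 84.304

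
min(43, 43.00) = 43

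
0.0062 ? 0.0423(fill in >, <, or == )<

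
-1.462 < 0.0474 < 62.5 True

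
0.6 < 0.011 False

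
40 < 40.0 False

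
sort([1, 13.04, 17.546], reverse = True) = [17.546, 13.04, 1]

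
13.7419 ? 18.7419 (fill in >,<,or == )<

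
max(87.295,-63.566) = 87.295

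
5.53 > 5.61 False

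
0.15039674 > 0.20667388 False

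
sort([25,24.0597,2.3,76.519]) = [2.3,24.0597,25,76.519]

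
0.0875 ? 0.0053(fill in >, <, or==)>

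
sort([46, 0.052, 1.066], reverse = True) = [46, 1.066, 0.052]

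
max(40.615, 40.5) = 40.615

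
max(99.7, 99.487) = 99.7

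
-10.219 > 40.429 False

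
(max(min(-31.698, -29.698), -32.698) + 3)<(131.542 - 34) True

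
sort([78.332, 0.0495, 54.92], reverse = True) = [78.332, 54.92, 0.0495]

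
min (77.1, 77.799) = 77.1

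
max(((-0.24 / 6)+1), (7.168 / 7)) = 1.024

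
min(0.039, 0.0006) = 0.0006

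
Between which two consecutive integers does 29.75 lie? 29 and 30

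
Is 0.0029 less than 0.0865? Yes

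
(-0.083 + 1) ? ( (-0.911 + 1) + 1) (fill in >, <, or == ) <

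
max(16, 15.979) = 16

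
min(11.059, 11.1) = 11.059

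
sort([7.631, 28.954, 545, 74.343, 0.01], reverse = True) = [545, 74.343, 28.954, 7.631, 0.01]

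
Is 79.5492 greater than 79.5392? Yes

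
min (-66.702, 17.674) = -66.702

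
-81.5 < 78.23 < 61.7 False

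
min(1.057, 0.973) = 0.973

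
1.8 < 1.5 False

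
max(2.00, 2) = 2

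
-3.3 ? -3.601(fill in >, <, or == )>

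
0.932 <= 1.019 True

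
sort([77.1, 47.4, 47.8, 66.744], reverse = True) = [77.1, 66.744, 47.8, 47.4]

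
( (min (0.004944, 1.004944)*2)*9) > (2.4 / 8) False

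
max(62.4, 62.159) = 62.4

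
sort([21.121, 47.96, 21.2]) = [21.121, 21.2, 47.96]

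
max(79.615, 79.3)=79.615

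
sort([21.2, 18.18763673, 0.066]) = [0.066, 18.18763673, 21.2]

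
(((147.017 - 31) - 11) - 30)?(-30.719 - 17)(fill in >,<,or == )>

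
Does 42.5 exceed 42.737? No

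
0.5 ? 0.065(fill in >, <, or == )>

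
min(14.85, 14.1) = 14.1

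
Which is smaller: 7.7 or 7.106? 7.106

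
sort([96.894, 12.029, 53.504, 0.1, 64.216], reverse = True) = [96.894, 64.216, 53.504, 12.029, 0.1]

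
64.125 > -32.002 True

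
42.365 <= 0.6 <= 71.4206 False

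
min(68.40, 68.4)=68.40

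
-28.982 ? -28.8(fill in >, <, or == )<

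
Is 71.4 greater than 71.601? No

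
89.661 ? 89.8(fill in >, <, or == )<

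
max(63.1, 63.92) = 63.92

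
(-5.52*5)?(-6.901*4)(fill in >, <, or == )>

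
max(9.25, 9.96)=9.96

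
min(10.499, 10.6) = 10.499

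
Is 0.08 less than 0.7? Yes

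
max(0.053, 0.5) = 0.5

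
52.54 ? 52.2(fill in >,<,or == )>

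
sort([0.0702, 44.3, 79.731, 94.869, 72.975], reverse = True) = [94.869, 79.731, 72.975, 44.3, 0.0702]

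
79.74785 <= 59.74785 False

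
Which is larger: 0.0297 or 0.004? 0.0297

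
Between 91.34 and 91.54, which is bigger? 91.54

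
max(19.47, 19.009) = 19.47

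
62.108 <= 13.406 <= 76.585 False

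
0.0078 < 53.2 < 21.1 False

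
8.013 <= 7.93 False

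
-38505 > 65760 False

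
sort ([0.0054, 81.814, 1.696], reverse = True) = [81.814, 1.696, 0.0054]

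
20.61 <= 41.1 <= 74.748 True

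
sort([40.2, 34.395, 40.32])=[34.395, 40.2, 40.32]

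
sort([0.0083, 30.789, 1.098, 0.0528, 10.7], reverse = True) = [30.789, 10.7, 1.098, 0.0528, 0.0083]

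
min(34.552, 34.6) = 34.552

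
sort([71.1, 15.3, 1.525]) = [1.525, 15.3, 71.1]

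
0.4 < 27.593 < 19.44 False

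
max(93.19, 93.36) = 93.36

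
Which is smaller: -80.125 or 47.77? -80.125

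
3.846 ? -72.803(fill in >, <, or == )>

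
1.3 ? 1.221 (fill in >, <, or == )>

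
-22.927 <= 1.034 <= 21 True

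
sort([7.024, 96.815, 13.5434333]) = [7.024, 13.5434333, 96.815]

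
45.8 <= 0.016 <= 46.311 False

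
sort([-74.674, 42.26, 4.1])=[-74.674, 4.1, 42.26]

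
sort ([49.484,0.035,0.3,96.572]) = [0.035,0.3,49.484,96.572]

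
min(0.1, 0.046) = 0.046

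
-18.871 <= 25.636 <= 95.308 True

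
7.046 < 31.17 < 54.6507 True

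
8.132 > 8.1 True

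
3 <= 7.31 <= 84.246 True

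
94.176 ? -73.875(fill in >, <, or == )>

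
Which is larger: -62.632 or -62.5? -62.5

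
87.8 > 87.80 False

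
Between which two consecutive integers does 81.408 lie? 81 and 82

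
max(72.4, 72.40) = 72.40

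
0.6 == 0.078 False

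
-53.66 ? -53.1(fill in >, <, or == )<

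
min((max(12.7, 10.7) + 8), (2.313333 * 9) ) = 20.7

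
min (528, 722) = 528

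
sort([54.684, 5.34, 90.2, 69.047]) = [5.34, 54.684, 69.047, 90.2]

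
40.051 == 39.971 False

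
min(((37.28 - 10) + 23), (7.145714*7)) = 50.019998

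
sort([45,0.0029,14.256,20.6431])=[0.0029,14.256,20.6431,45]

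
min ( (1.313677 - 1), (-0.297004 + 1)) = 0.313677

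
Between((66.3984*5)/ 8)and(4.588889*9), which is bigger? ((66.3984*5)/ 8)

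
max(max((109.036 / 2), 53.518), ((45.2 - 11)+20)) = 54.518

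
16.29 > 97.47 False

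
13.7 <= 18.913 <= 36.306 True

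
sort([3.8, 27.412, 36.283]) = [3.8, 27.412, 36.283]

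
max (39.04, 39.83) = 39.83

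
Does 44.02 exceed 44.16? No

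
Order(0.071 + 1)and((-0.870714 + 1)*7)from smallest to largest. ((-0.870714 + 1)*7), (0.071 + 1)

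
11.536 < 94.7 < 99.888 True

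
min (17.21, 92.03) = 17.21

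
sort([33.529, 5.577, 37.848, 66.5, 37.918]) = [5.577, 33.529, 37.848, 37.918, 66.5]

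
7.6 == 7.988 False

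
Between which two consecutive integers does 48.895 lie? 48 and 49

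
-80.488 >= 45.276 False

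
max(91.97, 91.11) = 91.97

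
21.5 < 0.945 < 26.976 False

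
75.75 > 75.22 True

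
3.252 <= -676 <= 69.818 False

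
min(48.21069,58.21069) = 48.21069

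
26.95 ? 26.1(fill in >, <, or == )>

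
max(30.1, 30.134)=30.134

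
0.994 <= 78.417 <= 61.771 False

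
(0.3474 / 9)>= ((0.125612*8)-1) True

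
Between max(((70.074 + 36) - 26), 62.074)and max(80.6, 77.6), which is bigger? max(80.6, 77.6)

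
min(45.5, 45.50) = 45.5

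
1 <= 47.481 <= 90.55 True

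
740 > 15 True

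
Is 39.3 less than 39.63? Yes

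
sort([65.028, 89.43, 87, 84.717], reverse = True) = [89.43, 87, 84.717, 65.028]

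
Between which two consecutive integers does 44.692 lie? 44 and 45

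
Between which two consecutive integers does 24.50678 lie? 24 and 25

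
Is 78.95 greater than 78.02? Yes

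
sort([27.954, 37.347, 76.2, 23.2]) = [23.2, 27.954, 37.347, 76.2]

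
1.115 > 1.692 False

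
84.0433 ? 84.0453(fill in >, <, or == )<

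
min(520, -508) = -508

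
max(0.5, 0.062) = 0.5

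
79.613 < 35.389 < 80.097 False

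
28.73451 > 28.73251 True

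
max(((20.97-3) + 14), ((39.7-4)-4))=31.97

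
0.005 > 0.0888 False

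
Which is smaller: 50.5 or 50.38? 50.38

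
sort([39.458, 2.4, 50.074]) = [2.4, 39.458, 50.074]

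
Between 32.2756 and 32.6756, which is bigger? 32.6756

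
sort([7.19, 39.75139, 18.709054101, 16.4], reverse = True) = [39.75139, 18.709054101, 16.4, 7.19]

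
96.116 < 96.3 True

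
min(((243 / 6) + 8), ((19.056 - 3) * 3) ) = 48.168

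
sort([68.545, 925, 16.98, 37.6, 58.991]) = [16.98, 37.6, 58.991, 68.545, 925]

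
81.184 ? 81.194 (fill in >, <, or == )<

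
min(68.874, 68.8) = 68.8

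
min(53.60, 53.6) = 53.60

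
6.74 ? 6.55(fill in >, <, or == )>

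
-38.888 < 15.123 True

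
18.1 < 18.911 True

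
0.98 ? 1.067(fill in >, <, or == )<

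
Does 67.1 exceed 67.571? No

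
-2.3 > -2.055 False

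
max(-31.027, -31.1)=-31.027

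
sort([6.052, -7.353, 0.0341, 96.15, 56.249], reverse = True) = [96.15, 56.249, 6.052, 0.0341, -7.353]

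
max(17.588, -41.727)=17.588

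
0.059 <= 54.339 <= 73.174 True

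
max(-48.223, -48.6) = -48.223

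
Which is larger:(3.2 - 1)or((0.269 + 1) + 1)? ((0.269 + 1) + 1)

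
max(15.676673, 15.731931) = 15.731931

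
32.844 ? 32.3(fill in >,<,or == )>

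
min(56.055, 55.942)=55.942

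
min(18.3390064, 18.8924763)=18.3390064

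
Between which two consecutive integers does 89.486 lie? 89 and 90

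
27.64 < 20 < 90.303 False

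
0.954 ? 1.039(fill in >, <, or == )<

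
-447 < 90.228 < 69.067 False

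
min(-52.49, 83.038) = -52.49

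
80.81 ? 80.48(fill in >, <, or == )>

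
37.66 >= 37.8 False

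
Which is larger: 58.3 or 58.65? 58.65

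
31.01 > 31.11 False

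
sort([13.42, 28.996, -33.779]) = [-33.779, 13.42, 28.996]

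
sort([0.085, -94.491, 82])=[-94.491, 0.085, 82]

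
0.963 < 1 True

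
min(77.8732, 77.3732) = 77.3732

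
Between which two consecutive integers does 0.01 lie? 0 and 1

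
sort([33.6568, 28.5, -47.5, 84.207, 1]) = [-47.5, 1, 28.5, 33.6568, 84.207]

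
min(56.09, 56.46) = 56.09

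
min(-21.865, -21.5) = -21.865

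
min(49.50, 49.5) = 49.50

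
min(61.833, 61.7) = 61.7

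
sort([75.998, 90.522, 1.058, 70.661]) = [1.058, 70.661, 75.998, 90.522]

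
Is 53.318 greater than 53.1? Yes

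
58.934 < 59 True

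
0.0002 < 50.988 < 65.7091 True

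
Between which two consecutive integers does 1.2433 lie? 1 and 2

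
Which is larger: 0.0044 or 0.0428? 0.0428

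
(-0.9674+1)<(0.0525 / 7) False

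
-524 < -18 True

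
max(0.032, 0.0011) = 0.032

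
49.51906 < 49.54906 True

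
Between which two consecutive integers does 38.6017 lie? 38 and 39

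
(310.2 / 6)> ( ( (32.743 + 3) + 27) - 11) False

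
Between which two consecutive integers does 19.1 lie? 19 and 20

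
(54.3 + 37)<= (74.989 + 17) True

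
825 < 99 False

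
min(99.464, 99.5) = 99.464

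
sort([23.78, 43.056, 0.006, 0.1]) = [0.006, 0.1, 23.78, 43.056]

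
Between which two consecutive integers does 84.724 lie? 84 and 85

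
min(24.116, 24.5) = 24.116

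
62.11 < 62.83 True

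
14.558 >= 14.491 True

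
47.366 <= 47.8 True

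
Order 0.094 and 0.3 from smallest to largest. 0.094, 0.3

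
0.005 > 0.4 False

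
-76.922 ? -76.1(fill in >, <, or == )<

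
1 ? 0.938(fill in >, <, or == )>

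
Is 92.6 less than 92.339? No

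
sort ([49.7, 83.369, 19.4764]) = [19.4764, 49.7, 83.369]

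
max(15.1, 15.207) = 15.207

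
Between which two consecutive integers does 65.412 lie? 65 and 66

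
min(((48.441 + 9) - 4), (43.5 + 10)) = 53.441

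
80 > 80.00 False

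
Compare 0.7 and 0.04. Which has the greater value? 0.7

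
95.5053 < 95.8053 True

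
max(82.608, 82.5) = 82.608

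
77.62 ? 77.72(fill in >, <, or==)<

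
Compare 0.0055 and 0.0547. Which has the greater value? 0.0547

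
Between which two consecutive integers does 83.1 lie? 83 and 84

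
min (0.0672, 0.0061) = 0.0061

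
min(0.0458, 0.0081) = 0.0081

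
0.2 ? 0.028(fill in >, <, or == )>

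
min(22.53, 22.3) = 22.3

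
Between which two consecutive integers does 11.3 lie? 11 and 12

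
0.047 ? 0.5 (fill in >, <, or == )<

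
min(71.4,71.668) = 71.4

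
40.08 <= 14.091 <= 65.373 False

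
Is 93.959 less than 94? Yes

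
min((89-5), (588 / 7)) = 84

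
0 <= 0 True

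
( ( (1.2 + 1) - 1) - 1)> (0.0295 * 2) True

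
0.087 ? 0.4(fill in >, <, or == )<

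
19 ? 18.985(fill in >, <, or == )>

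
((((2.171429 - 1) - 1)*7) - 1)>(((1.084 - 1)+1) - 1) True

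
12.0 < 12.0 False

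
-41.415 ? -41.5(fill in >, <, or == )>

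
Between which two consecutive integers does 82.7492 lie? 82 and 83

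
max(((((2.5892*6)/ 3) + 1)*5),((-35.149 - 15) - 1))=30.892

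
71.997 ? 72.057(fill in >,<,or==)<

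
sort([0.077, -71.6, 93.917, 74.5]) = [-71.6, 0.077, 74.5, 93.917]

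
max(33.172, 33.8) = 33.8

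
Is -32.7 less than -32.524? Yes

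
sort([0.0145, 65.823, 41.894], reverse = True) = [65.823, 41.894, 0.0145]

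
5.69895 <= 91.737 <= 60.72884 False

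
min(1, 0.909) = 0.909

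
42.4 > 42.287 True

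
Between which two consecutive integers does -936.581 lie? -937 and -936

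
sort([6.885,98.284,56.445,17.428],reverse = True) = [98.284,56.445,17.428,6.885]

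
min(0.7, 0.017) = 0.017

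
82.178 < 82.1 False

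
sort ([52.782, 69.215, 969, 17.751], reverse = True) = [969, 69.215, 52.782, 17.751]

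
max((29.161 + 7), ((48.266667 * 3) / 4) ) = 36.20000025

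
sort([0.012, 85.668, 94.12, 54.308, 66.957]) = [0.012, 54.308, 66.957, 85.668, 94.12]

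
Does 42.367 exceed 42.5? No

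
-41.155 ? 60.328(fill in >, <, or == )<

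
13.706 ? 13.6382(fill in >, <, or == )>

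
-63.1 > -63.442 True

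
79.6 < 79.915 True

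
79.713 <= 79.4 False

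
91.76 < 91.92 True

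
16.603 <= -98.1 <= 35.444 False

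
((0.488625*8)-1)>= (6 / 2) False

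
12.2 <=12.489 True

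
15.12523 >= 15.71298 False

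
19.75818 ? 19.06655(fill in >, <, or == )>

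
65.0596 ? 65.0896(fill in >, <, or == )<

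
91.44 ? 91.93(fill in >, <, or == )<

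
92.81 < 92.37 False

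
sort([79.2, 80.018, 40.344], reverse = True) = [80.018, 79.2, 40.344]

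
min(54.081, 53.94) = 53.94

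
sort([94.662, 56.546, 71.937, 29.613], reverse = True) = [94.662, 71.937, 56.546, 29.613]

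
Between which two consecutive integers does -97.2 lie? -98 and -97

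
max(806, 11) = 806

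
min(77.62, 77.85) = 77.62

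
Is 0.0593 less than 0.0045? No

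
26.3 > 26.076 True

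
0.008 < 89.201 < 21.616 False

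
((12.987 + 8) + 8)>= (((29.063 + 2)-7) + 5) False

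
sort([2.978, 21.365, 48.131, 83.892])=[2.978, 21.365, 48.131, 83.892]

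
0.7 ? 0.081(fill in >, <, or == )>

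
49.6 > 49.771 False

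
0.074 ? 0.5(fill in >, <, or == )<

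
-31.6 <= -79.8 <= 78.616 False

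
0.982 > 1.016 False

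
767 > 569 True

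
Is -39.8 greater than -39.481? No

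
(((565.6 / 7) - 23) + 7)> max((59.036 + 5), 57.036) True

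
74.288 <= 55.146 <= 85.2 False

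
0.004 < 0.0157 True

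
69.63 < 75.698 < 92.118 True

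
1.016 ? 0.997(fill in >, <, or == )>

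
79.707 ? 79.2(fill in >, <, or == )>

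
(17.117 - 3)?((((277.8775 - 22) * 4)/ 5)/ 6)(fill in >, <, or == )<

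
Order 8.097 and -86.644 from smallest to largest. -86.644, 8.097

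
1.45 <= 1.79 True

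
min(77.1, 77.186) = 77.1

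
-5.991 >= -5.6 False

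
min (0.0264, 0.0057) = 0.0057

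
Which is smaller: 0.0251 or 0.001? 0.001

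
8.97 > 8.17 True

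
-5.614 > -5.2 False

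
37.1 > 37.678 False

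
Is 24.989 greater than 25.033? No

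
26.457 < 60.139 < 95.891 True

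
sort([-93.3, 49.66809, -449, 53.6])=[-449, -93.3, 49.66809, 53.6]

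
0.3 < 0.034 False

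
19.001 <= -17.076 False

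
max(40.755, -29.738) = 40.755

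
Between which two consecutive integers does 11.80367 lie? 11 and 12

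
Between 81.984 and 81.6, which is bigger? 81.984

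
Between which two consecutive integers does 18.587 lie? 18 and 19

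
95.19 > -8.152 True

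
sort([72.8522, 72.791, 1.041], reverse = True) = [72.8522, 72.791, 1.041]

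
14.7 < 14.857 True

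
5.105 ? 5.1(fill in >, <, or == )>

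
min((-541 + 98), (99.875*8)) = -443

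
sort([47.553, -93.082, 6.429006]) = [-93.082, 6.429006, 47.553]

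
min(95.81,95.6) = 95.6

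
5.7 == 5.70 True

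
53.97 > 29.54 True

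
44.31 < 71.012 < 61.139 False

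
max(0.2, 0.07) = 0.2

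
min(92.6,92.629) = 92.6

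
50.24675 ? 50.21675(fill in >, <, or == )>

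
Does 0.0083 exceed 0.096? No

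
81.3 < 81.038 False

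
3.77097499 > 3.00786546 True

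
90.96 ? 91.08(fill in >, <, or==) <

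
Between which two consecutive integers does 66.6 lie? 66 and 67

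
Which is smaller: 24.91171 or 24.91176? 24.91171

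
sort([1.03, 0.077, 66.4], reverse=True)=[66.4, 1.03, 0.077]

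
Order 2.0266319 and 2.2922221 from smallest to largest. 2.0266319,2.2922221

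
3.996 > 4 False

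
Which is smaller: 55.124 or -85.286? -85.286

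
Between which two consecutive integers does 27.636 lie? 27 and 28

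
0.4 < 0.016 False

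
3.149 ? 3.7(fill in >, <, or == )<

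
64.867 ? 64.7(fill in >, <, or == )>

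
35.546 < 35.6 True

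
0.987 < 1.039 True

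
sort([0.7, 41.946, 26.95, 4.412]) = [0.7, 4.412, 26.95, 41.946]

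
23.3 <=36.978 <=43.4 True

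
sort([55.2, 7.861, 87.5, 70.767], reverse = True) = [87.5, 70.767, 55.2, 7.861]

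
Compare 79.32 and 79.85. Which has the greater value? 79.85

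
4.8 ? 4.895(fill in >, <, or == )<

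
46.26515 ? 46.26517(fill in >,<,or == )<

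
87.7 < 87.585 False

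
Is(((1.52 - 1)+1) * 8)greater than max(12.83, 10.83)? No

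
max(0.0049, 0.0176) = 0.0176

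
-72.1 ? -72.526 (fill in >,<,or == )>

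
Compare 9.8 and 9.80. They are equal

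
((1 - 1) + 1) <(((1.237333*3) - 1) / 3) False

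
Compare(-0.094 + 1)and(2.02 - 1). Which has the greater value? (2.02 - 1)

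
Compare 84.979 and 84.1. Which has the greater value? 84.979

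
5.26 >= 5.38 False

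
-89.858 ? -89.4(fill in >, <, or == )<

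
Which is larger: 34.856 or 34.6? 34.856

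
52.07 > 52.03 True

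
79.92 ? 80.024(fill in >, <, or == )<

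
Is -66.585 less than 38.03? Yes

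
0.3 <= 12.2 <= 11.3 False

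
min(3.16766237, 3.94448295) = 3.16766237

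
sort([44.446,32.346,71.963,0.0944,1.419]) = [0.0944,1.419,32.346,44.446,71.963]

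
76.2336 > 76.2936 False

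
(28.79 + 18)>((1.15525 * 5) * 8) True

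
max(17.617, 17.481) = 17.617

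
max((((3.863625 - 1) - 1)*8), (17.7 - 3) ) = 14.909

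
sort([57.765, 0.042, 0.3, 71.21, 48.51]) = [0.042, 0.3, 48.51, 57.765, 71.21]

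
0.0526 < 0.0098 False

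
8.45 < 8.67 True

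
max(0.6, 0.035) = 0.6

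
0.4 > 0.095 True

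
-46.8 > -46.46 False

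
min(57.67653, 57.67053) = 57.67053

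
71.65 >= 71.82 False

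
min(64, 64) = 64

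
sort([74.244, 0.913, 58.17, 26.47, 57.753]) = [0.913, 26.47, 57.753, 58.17, 74.244]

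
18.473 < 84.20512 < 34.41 False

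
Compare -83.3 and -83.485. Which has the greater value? -83.3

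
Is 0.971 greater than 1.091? No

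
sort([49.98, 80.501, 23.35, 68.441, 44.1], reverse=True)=[80.501, 68.441, 49.98, 44.1, 23.35]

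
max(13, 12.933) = 13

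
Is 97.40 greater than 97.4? No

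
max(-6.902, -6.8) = -6.8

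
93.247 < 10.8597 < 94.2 False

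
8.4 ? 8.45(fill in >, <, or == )<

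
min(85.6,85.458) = 85.458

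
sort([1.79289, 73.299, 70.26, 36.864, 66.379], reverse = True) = [73.299, 70.26, 66.379, 36.864, 1.79289]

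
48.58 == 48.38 False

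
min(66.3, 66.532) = 66.3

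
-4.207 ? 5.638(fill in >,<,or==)<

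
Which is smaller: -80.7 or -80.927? -80.927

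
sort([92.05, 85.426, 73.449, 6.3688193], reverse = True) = [92.05, 85.426, 73.449, 6.3688193]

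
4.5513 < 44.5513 True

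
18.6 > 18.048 True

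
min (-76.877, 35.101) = -76.877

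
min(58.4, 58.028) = 58.028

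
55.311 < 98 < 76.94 False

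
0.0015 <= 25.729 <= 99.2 True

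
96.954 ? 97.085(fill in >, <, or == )<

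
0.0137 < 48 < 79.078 True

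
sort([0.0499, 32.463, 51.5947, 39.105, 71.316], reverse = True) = [71.316, 51.5947, 39.105, 32.463, 0.0499]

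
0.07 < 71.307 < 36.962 False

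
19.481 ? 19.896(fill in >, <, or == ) <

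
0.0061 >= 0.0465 False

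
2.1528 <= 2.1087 False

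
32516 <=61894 True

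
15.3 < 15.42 True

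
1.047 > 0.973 True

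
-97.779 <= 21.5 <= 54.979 True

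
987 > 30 True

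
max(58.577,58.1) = 58.577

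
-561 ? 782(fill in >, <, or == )<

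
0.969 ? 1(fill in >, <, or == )<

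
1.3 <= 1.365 True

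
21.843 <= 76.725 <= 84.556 True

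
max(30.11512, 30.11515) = 30.11515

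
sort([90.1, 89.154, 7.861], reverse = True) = [90.1, 89.154, 7.861]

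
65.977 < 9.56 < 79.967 False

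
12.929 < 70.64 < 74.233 True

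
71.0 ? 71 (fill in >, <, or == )==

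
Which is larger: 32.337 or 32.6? 32.6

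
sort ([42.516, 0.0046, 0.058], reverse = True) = [42.516, 0.058, 0.0046]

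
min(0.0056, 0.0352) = 0.0056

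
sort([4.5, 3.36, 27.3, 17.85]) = [3.36, 4.5, 17.85, 27.3]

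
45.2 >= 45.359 False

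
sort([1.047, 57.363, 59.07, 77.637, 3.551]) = [1.047, 3.551, 57.363, 59.07, 77.637]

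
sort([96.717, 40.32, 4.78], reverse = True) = [96.717, 40.32, 4.78]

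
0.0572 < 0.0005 False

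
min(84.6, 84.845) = 84.6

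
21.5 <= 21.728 True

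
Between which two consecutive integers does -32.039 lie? -33 and -32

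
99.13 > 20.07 True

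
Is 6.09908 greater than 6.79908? No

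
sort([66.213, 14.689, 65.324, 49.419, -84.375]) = [-84.375, 14.689, 49.419, 65.324, 66.213]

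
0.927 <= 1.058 True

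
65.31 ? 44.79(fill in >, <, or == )>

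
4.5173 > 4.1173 True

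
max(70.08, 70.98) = 70.98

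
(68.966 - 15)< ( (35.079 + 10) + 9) True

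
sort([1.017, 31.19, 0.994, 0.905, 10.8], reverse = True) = [31.19, 10.8, 1.017, 0.994, 0.905]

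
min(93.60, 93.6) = 93.60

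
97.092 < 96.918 False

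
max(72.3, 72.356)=72.356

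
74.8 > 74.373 True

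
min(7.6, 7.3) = 7.3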